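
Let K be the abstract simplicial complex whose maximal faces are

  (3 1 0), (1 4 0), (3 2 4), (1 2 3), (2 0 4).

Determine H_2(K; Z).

H_2 = 0.

Order the vertices as 0 < 1 < 2 < 3 < 4. Listing each simplex with vertices in this order, K has dimension 2 with simplices:

  0-simplices (5): [0], [1], [2], [3], [4]
  1-simplices (10): [0,1], [0,2], [0,3], [0,4], [1,2], [1,3], [1,4], [2,3], [2,4], [3,4]
  2-simplices (5): [0,1,3], [0,1,4], [0,2,4], [1,2,3], [2,3,4]

so the chain groups are C_0 ≅ Z^5, C_1 ≅ Z^10, C_2 ≅ Z^5.

The boundary map ∂_1: C_1 → C_0 is given by ∂[p,q] = [q] − [p].
This gives a 5×10 integer matrix of rank 4; reducing to Smith normal form yields diagonal entries (1,1,1,1).

∂_2: C_2 → C_1 acts by ∂[p,q,r] = [q,r] − [p,r] + [p,q]. For instance
  ∂[0,1,3] = [1,3] − [0,3] + [0,1],
  ∂[0,1,4] = [1,4] − [0,4] + [0,1].
As a 10×5 matrix over Z this has rank 5, with invariant factors (1,1,1,1,1).

From H_k ≅ ker(∂_k) / im(∂_{k+1}) we obtain:

  H_2: rank ker ∂_2 − rank ∂_3 = (5 − 5) − 0 = 0, and there is no ∂_3, so H_2 ≅ 0.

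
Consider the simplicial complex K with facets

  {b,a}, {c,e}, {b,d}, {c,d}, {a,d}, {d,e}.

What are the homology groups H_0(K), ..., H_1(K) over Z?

Take the total order a < b < c < d < e on the vertex set. Then K (dimension 1) consists of the simplices:

  0-simplices (5): a, b, c, d, e
  1-simplices (6): ab, ad, bd, cd, ce, de

so the chain groups are C_0 ≅ Z^5, C_1 ≅ Z^6.

Boundary ∂_1: C_1 → C_0 sends each edge [p,q] (with p < q) to q − p. For instance
  ∂de = e − d.
As a 5×6 matrix over Z this has rank 4, with invariant factors (1,1,1,1).

Now H_k = ker ∂_k / im ∂_{k+1}, so:

  H_0: rank C_0 − rank ∂_1 = 5 − 4 = 1, and the invariant factors of ∂_1 are all 1, so H_0 = Z.
  H_1: rank ker ∂_1 − rank ∂_2 = (6 − 4) − 0 = 2, and there is no ∂_2, so H_1 = Z^2.

(K is a triangulation of a wedge of 2 circles.)

H_0 = Z,  H_1 = Z^2.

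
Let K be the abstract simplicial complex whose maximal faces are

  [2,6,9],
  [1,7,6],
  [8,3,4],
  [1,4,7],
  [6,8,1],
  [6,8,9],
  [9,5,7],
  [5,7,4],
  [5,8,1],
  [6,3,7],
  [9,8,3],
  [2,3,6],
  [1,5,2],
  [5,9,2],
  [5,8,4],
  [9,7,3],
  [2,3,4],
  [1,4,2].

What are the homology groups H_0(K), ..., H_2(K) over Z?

Fix the vertex order 1 < 2 < 3 < 4 < 5 < 6 < 7 < 8 < 9 and write every simplex with vertices in increasing order. Then dim K = 2 and the simplices of K are:

  0-simplices (9): [1], [2], [3], [4], [5], [6], [7], [8], [9]
  1-simplices (27): (27 of them)
  2-simplices (18): [1,2,4], [1,2,5], [1,4,7], [1,5,8], [1,6,7], [1,6,8], [2,3,4], [2,3,6], [2,5,9], [2,6,9], [3,4,8], [3,6,7], [3,7,9], [3,8,9], [4,5,7], [4,5,8], [5,7,9], [6,8,9]

giving chain groups C_0 ≅ Z^9, C_1 ≅ Z^27, C_2 ≅ Z^18.

Boundary ∂_1: C_1 → C_0 maps an edge to its endpoints' difference, ∂[p,q] = q − p. For instance
  ∂[6,7] = [7] − [6].
The resulting 9×27 matrix has rank 8, and its Smith normal form has invariant factors (1,1,1,1,1,1,1,1).

∂_2: C_2 → C_1 acts by ∂[p,q,r] = [q,r] − [p,r] + [p,q]. For instance
  ∂[6,8,9] = [8,9] − [6,9] + [6,8],
  ∂[2,5,9] = [5,9] − [2,9] + [2,5].
As a 27×18 matrix over Z this has rank 18, with invariant factors (1,1,1,1,1,1,1,1,1,1,1,1,1,1,1,1,1,2).

From H_k ≅ ker(∂_k) / im(∂_{k+1}) we obtain:

  H_0: rank C_0 − rank ∂_1 = 9 − 8 = 1, and the invariant factors of ∂_1 are all 1, so H_0 = Z.
  H_1: rank ker ∂_1 − rank ∂_2 = (27 − 8) − 18 = 1, and ∂_2 has invariant factor 2 > 1, so H_1 = Z ⊕ Z/2Z.
  H_2: rank ker ∂_2 − rank ∂_3 = (18 − 18) − 0 = 0, and there is no ∂_3, so H_2 = 0.

(K is a triangulation of the Klein bottle.)

H_0 ≅ Z,  H_1 ≅ Z ⊕ Z/2Z,  H_2 = 0.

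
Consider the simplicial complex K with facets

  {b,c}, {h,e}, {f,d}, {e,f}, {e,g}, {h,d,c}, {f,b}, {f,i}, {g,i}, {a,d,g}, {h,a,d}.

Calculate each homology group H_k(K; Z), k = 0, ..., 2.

H_0 = Z,  H_1 = Z^4,  H_2 = 0.

Take the total order a < b < c < d < e < f < g < h < i on the vertex set. Then K (dimension 2) consists of the simplices:

  0-simplices (9): a, b, c, d, e, f, g, h, i
  1-simplices (15): ad, ag, ah, bc, bf, cd, ch, df, dg, dh, ef, eg, eh, fi, gi
  2-simplices (3): adg, adh, cdh

giving chain groups C_0 ≅ Z^9, C_1 ≅ Z^15, C_2 ≅ Z^3.

∂_1: C_1 → C_0 maps an edge to its endpoints' difference, ∂[p,q] = q − p.
The 9×15 boundary matrix has rank 8 and Smith normal form diag(1,1,1,1,1,1,1,1).

The boundary map ∂_2: C_2 → C_1 maps a triangle to the signed sum of its edges. For instance
  ∂adg = dg − ag + ad,
  ∂adh = dh − ah + ad.
The 15×3 boundary matrix has rank 3 and Smith normal form diag(1,1,1).

From H_k ≅ ker(∂_k) / im(∂_{k+1}) we obtain:

  H_0: rank C_0 − rank ∂_1 = 9 − 8 = 1, and the invariant factors of ∂_1 are all 1, so H_0 = Z.
  H_1: rank ker ∂_1 − rank ∂_2 = (15 − 8) − 3 = 4, and the invariant factors of ∂_2 are all 1, so H_1 = Z^4.
  H_2: rank ker ∂_2 − rank ∂_3 = (3 − 3) − 0 = 0, and there is no ∂_3, so H_2 = 0.

As a check, the Euler characteristic is 9 − 15 + 3 = -3, which agrees with 1 − 4 + 0 = -3.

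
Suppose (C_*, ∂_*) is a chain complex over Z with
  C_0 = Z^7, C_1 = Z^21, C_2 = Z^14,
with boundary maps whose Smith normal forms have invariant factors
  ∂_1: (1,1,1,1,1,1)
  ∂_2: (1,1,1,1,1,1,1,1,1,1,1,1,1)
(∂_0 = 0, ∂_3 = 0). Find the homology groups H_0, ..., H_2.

H_0 = Z,  H_1 = Z^2,  H_2 = Z.

H_0: b_0 = 7 − 0 − 6 = 1; torsion from ∂_1 factors > 1: none. So H_0 = Z.
H_1: b_1 = 21 − 6 − 13 = 2; torsion from ∂_2 factors > 1: none. So H_1 = Z^2.
H_2: b_2 = 14 − 13 − 0 = 1; torsion from ∂_3 factors > 1: none. So H_2 = Z.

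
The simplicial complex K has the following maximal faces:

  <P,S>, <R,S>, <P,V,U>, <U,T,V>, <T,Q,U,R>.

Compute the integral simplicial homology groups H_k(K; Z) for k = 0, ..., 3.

Order the vertices as P < Q < R < S < T < U < V. Listing each simplex with vertices in this order, K has dimension 3 with simplices:

  0-simplices (7): P, Q, R, S, T, U, V
  1-simplices (12): PS, PU, PV, QR, QT, QU, RS, RT, RU, TU, TV, UV
  2-simplices (6): PUV, QRT, QRU, QTU, RTU, TUV
  3-simplices (1): QRTU

Hence C_0 ≅ Z^7, C_1 ≅ Z^12, C_2 ≅ Z^6, C_3 ≅ Z^1.

∂_1: C_1 → C_0 is given by ∂[p,q] = [q] − [p]. For instance
  ∂QU = U − Q.
The 7×12 boundary matrix has rank 6 and Smith normal form diag(1,1,1,1,1,1).

∂_2: C_2 → C_1 sends each 2-simplex [p,q,r] to [q,r] − [p,r] + [p,q]. For instance
  ∂TUV = UV − TV + TU,
  ∂PUV = UV − PV + PU.
The 12×6 boundary matrix has rank 5 and Smith normal form diag(1,1,1,1,1).

Boundary ∂_3: C_3 → C_2 sends each 3-simplex σ to the alternating sum Σ_i (−1)^i (σ with its i-th vertex removed). For instance
  ∂QRTU = RTU − QTU + QRU − QRT.
The 6×1 boundary matrix has rank 1 and Smith normal form diag(1).

From H_k ≅ ker(∂_k) / im(∂_{k+1}) we obtain:

  H_0: rank C_0 − rank ∂_1 = 7 − 6 = 1, and the invariant factors of ∂_1 are all 1, so H_0 ≅ Z.
  H_1: rank ker ∂_1 − rank ∂_2 = (12 − 6) − 5 = 1, and the invariant factors of ∂_2 are all 1, so H_1 ≅ Z.
  H_2: rank ker ∂_2 − rank ∂_3 = (6 − 5) − 1 = 0, and the invariant factors of ∂_3 are all 1, so H_2 ≅ 0.
  H_3: rank ker ∂_3 − rank ∂_4 = (1 − 1) − 0 = 0, and there is no ∂_4, so H_3 ≅ 0.

H_0 ≅ Z,  H_1 ≅ Z,  H_2 = 0,  H_3 = 0.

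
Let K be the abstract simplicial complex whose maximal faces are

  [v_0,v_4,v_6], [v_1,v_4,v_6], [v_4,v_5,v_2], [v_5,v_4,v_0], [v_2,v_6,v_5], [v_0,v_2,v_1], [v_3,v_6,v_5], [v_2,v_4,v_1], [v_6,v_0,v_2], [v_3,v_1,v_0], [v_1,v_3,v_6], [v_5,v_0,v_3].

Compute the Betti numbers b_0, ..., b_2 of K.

b_0 = 1, b_1 = 0, b_2 = 0.

Take the total order v_0 < v_1 < v_2 < v_3 < v_4 < v_5 < v_6 on the vertex set. Then K (dimension 2) consists of the simplices:

  0-simplices (7): [v_0], [v_1], [v_2], [v_3], [v_4], [v_5], [v_6]
  1-simplices (18): (18 of them)
  2-simplices (12): (12 of them)

Hence C_0 ≅ Z^7, C_1 ≅ Z^18, C_2 ≅ Z^12.

∂_1: C_1 → C_0 sends each edge [p,q] (with p < q) to q − p.
As a 7×18 matrix over Z this has rank 6, with invariant factors (1,1,1,1,1,1).

Boundary ∂_2: C_2 → C_1 maps a triangle to the signed sum of its edges. For instance
  ∂[v_0,v_1,v_2] = [v_1,v_2] − [v_0,v_2] + [v_0,v_1],
  ∂[v_1,v_3,v_6] = [v_3,v_6] − [v_1,v_6] + [v_1,v_3].
This gives a 18×12 integer matrix of rank 12; reducing to Smith normal form yields diagonal entries (1,1,1,1,1,1,1,1,1,1,1,2).

Now H_k = ker ∂_k / im ∂_{k+1}, so:

  H_0: rank C_0 − rank ∂_1 = 7 − 6 = 1, and the invariant factors of ∂_1 are all 1, so H_0 ≅ Z.
  H_1: rank ker ∂_1 − rank ∂_2 = (18 − 6) − 12 = 0, and ∂_2 has invariant factor 2 > 1, so H_1 ≅ Z/2.
  H_2: rank ker ∂_2 − rank ∂_3 = (12 − 12) − 0 = 0, and there is no ∂_3, so H_2 ≅ 0.

As a check, the Euler characteristic is 7 − 18 + 12 = 1, which agrees with 1 − 0 + 0 = 1.
(K is a triangulation of the real projective plane RP^2.)

Hence the Betti numbers are b_0 = 1, b_1 = 0, b_2 = 0.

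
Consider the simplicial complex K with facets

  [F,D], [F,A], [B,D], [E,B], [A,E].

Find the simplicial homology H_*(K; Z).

We work with the vertex ordering A < B < D < E < F. The simplices of K, each written with vertices in increasing order, are:

  0-simplices (5): A, B, D, E, F
  1-simplices (5): AE, AF, BD, BE, DF

Hence C_0 ≅ Z^5, C_1 ≅ Z^5.

Boundary ∂_1: C_1 → C_0 maps an edge to its endpoints' difference, ∂[p,q] = q − p. For instance
  ∂BD = D − B.
This gives a 5×5 integer matrix of rank 4; reducing to Smith normal form yields diagonal entries (1,1,1,1).

Reading off H_k = ker ∂_k / im ∂_{k+1}:

  H_0: rank C_0 − rank ∂_1 = 5 − 4 = 1, and the invariant factors of ∂_1 are all 1, so H_0 ≅ Z.
  H_1: rank ker ∂_1 − rank ∂_2 = (5 − 4) − 0 = 1, and there is no ∂_2, so H_1 ≅ Z.

As a check, the Euler characteristic is 5 − 5 = 0, which agrees with 1 − 1 = 0.

H_0 = Z,  H_1 = Z.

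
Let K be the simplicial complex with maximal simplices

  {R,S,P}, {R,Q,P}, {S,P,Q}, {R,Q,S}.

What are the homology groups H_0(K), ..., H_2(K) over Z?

H_0 = Z,  H_1 = 0,  H_2 = Z.

Fix the vertex order P < Q < R < S and write every simplex with vertices in increasing order. Then dim K = 2 and the simplices of K are:

  0-simplices (4): P, Q, R, S
  1-simplices (6): PQ, PR, PS, QR, QS, RS
  2-simplices (4): PQR, PQS, PRS, QRS

Hence C_0 ≅ Z^4, C_1 ≅ Z^6, C_2 ≅ Z^4.

Boundary ∂_1: C_1 → C_0 maps an edge to its endpoints' difference, ∂[p,q] = q − p.
The resulting 4×6 matrix has rank 3, and its Smith normal form has invariant factors (1,1,1).

∂_2: C_2 → C_1 sends each 2-simplex [p,q,r] to [q,r] − [p,r] + [p,q]. For instance
  ∂PRS = RS − PS + PR,
  ∂QRS = RS − QS + QR.
The resulting 6×4 matrix has rank 3, and its Smith normal form has invariant factors (1,1,1).

From H_k ≅ ker(∂_k) / im(∂_{k+1}) we obtain:

  H_0: rank C_0 − rank ∂_1 = 4 − 3 = 1, and the invariant factors of ∂_1 are all 1, so H_0 = Z.
  H_1: rank ker ∂_1 − rank ∂_2 = (6 − 3) − 3 = 0, and the invariant factors of ∂_2 are all 1, so H_1 = 0.
  H_2: rank ker ∂_2 − rank ∂_3 = (4 − 3) − 0 = 1, and there is no ∂_3, so H_2 = Z.

As a check, the Euler characteristic is 4 − 6 + 4 = 2, which agrees with 1 − 0 + 1 = 2.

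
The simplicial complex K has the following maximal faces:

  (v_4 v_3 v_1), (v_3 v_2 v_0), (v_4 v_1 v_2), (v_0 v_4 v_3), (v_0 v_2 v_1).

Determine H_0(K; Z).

Order the vertices as v_0 < v_1 < v_2 < v_3 < v_4. Listing each simplex with vertices in this order, K has dimension 2 with simplices:

  0-simplices (5): [v_0], [v_1], [v_2], [v_3], [v_4]
  1-simplices (10): [v_0,v_1], [v_0,v_2], [v_0,v_3], [v_0,v_4], [v_1,v_2], [v_1,v_3], [v_1,v_4], [v_2,v_3], [v_2,v_4], [v_3,v_4]
  2-simplices (5): [v_0,v_1,v_2], [v_0,v_2,v_3], [v_0,v_3,v_4], [v_1,v_2,v_4], [v_1,v_3,v_4]

Hence C_0 ≅ Z^5, C_1 ≅ Z^10, C_2 ≅ Z^5.

The boundary map ∂_1: C_1 → C_0 sends each edge [p,q] (with p < q) to q − p. For instance
  ∂[v_0,v_3] = [v_3] − [v_0].
As a 5×10 matrix over Z this has rank 4, with invariant factors (1,1,1,1).

The boundary map ∂_2: C_2 → C_1 sends each 2-simplex [p,q,r] to [q,r] − [p,r] + [p,q]. For instance
  ∂[v_1,v_3,v_4] = [v_3,v_4] − [v_1,v_4] + [v_1,v_3],
  ∂[v_0,v_3,v_4] = [v_3,v_4] − [v_0,v_4] + [v_0,v_3].
The resulting 10×5 matrix has rank 5, and its Smith normal form has invariant factors (1,1,1,1,1).

Reading off H_k = ker ∂_k / im ∂_{k+1}:

  H_0: rank C_0 − rank ∂_1 = 5 − 4 = 1, and the invariant factors of ∂_1 are all 1, so H_0 = Z.

H_0 ≅ Z.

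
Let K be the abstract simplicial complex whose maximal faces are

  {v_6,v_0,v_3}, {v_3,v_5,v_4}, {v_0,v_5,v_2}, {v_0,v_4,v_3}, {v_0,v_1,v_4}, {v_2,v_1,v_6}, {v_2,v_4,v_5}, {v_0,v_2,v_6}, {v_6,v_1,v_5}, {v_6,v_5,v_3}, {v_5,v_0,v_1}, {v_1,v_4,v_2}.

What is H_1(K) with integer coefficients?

Order the vertices as v_0 < v_1 < v_2 < v_3 < v_4 < v_5 < v_6. Listing each simplex with vertices in this order, K has dimension 2 with simplices:

  0-simplices (7): [v_0], [v_1], [v_2], [v_3], [v_4], [v_5], [v_6]
  1-simplices (18): (18 of them)
  2-simplices (12): (12 of them)

Hence C_0 ≅ Z^7, C_1 ≅ Z^18, C_2 ≅ Z^12.

∂_1: C_1 → C_0 is given by ∂[p,q] = [q] − [p]. For instance
  ∂[v_0,v_3] = [v_3] − [v_0].
The 7×18 boundary matrix has rank 6 and Smith normal form diag(1,1,1,1,1,1).

The boundary map ∂_2: C_2 → C_1 maps a triangle to the signed sum of its edges. For instance
  ∂[v_0,v_3,v_6] = [v_3,v_6] − [v_0,v_6] + [v_0,v_3],
  ∂[v_1,v_5,v_6] = [v_5,v_6] − [v_1,v_6] + [v_1,v_5].
The resulting 18×12 matrix has rank 12, and its Smith normal form has invariant factors (1,1,1,1,1,1,1,1,1,1,1,2).

From H_k ≅ ker(∂_k) / im(∂_{k+1}) we obtain:

  H_1: rank ker ∂_1 − rank ∂_2 = (18 − 6) − 12 = 0, and ∂_2 has invariant factor 2 > 1, so H_1 = Z/2.

(K is a triangulation of the real projective plane RP^2.)

H_1 ≅ Z/2.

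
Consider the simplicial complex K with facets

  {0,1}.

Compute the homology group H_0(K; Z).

H_0 = Z.

Order the vertices as 0 < 1. Listing each simplex with vertices in this order, K has dimension 1 with simplices:

  0-simplices (2): [0], [1]
  1-simplices (1): [0,1]

so the chain groups are C_0 ≅ Z^2, C_1 ≅ Z^1.

∂_1: C_1 → C_0 sends each edge [p,q] (with p < q) to q − p. For instance
  ∂[0,1] = [1] − [0].
As a 2×1 matrix over Z this has rank 1, with invariant factors (1).

From H_k ≅ ker(∂_k) / im(∂_{k+1}) we obtain:

  H_0: rank C_0 − rank ∂_1 = 2 − 1 = 1, and the invariant factors of ∂_1 are all 1, so H_0 = Z.

(K is a triangulation of the 1-simplex.)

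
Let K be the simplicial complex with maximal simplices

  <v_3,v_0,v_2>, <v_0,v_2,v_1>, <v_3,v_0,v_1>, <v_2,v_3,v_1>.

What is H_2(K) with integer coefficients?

H_2 ≅ Z.

Take the total order v_0 < v_1 < v_2 < v_3 on the vertex set. Then K (dimension 2) consists of the simplices:

  0-simplices (4): [v_0], [v_1], [v_2], [v_3]
  1-simplices (6): [v_0,v_1], [v_0,v_2], [v_0,v_3], [v_1,v_2], [v_1,v_3], [v_2,v_3]
  2-simplices (4): [v_0,v_1,v_2], [v_0,v_1,v_3], [v_0,v_2,v_3], [v_1,v_2,v_3]

giving chain groups C_0 ≅ Z^4, C_1 ≅ Z^6, C_2 ≅ Z^4.

Boundary ∂_1: C_1 → C_0 sends each edge [p,q] (with p < q) to q − p. For instance
  ∂[v_0,v_2] = [v_2] − [v_0].
This gives a 4×6 integer matrix of rank 3; reducing to Smith normal form yields diagonal entries (1,1,1).

Boundary ∂_2: C_2 → C_1 acts by ∂[p,q,r] = [q,r] − [p,r] + [p,q]. For instance
  ∂[v_0,v_2,v_3] = [v_2,v_3] − [v_0,v_3] + [v_0,v_2],
  ∂[v_1,v_2,v_3] = [v_2,v_3] − [v_1,v_3] + [v_1,v_2].
The resulting 6×4 matrix has rank 3, and its Smith normal form has invariant factors (1,1,1).

From H_k ≅ ker(∂_k) / im(∂_{k+1}) we obtain:

  H_2: rank ker ∂_2 − rank ∂_3 = (4 − 3) − 0 = 1, and there is no ∂_3, so H_2 ≅ Z.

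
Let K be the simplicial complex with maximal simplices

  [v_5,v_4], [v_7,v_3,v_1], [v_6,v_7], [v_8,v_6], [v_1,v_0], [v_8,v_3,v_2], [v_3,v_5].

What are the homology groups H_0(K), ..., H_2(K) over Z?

H_0 = Z,  H_1 = Z,  H_2 = 0.

Order the vertices as v_0 < v_1 < v_2 < v_3 < v_4 < v_5 < v_6 < v_7 < v_8. Listing each simplex with vertices in this order, K has dimension 2 with simplices:

  0-simplices (9): [v_0], [v_1], [v_2], [v_3], [v_4], [v_5], [v_6], [v_7], [v_8]
  1-simplices (11): [v_0,v_1], [v_1,v_3], [v_1,v_7], [v_2,v_3], [v_2,v_8], [v_3,v_5], [v_3,v_7], [v_3,v_8], [v_4,v_5], [v_6,v_7], [v_6,v_8]
  2-simplices (2): [v_1,v_3,v_7], [v_2,v_3,v_8]

giving chain groups C_0 ≅ Z^9, C_1 ≅ Z^11, C_2 ≅ Z^2.

The boundary map ∂_1: C_1 → C_0 sends each edge [p,q] (with p < q) to q − p. For instance
  ∂[v_3,v_5] = [v_5] − [v_3].
As a 9×11 matrix over Z this has rank 8, with invariant factors (1,1,1,1,1,1,1,1).

∂_2: C_2 → C_1 sends each 2-simplex [p,q,r] to [q,r] − [p,r] + [p,q]. For instance
  ∂[v_2,v_3,v_8] = [v_3,v_8] − [v_2,v_8] + [v_2,v_3],
  ∂[v_1,v_3,v_7] = [v_3,v_7] − [v_1,v_7] + [v_1,v_3].
As a 11×2 matrix over Z this has rank 2, with invariant factors (1,1).

From H_k ≅ ker(∂_k) / im(∂_{k+1}) we obtain:

  H_0: rank C_0 − rank ∂_1 = 9 − 8 = 1, and the invariant factors of ∂_1 are all 1, so H_0 ≅ Z.
  H_1: rank ker ∂_1 − rank ∂_2 = (11 − 8) − 2 = 1, and the invariant factors of ∂_2 are all 1, so H_1 ≅ Z.
  H_2: rank ker ∂_2 − rank ∂_3 = (2 − 2) − 0 = 0, and there is no ∂_3, so H_2 ≅ 0.

As a check, the Euler characteristic is 9 − 11 + 2 = 0, which agrees with 1 − 1 + 0 = 0.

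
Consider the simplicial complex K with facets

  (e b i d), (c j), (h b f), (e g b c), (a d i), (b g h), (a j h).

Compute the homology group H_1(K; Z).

We work with the vertex ordering a < b < c < d < e < f < g < h < i < j. The simplices of K, each written with vertices in increasing order, are:

  0-simplices (10): a, b, c, d, e, f, g, h, i, j
  1-simplices (21): ad, ah, ai, aj, bc, bd, be, bf, bg, bh, bi, ce, cg, cj, de, di, eg, ei, fh, gh, hj
  2-simplices (12): adi, ahj, bce, bcg, bde, bdi, beg, bei, bfh, bgh, ceg, dei
  3-simplices (2): bceg, bdei

so the chain groups are C_0 ≅ Z^10, C_1 ≅ Z^21, C_2 ≅ Z^12, C_3 ≅ Z^2.

Boundary ∂_1: C_1 → C_0 sends each edge [p,q] (with p < q) to q − p.
The resulting 10×21 matrix has rank 9, and its Smith normal form has invariant factors (1,1,1,1,1,1,1,1,1).

Boundary ∂_2: C_2 → C_1 maps a triangle to the signed sum of its edges. For instance
  ∂ahj = hj − aj + ah,
  ∂bde = de − be + bd.
As a 21×12 matrix over Z this has rank 10, with invariant factors (1,1,1,1,1,1,1,1,1,1).

∂_3: C_3 → C_2 sends each 3-simplex σ to the alternating sum Σ_i (−1)^i (σ with its i-th vertex removed). For instance
  ∂bdei = dei − bei + bdi − bde,
  ∂bceg = ceg − beg + bcg − bce.
This gives a 12×2 integer matrix of rank 2; reducing to Smith normal form yields diagonal entries (1,1).

Reading off H_k = ker ∂_k / im ∂_{k+1}:

  H_1: rank ker ∂_1 − rank ∂_2 = (21 − 9) − 10 = 2, and the invariant factors of ∂_2 are all 1, so H_1 = Z^2.

H_1 = Z^2.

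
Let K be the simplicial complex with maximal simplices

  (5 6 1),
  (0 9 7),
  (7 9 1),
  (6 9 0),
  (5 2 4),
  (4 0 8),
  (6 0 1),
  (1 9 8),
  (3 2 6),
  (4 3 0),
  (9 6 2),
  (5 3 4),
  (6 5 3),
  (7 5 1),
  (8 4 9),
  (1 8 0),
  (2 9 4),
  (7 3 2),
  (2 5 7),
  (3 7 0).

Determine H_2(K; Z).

H_2 = 0.

We work with the vertex ordering 0 < 1 < 2 < 3 < 4 < 5 < 6 < 7 < 8 < 9. The simplices of K, each written with vertices in increasing order, are:

  0-simplices (10): [0], [1], [2], [3], [4], [5], [6], [7], [8], [9]
  1-simplices (30): (30 of them)
  2-simplices (20): (20 of them)

so the chain groups are C_0 ≅ Z^10, C_1 ≅ Z^30, C_2 ≅ Z^20.

Boundary ∂_1: C_1 → C_0 sends each edge [p,q] (with p < q) to q − p. For instance
  ∂[3,7] = [7] − [3].
This gives a 10×30 integer matrix of rank 9; reducing to Smith normal form yields diagonal entries (1,1,1,1,1,1,1,1,1).

Boundary ∂_2: C_2 → C_1 maps a triangle to the signed sum of its edges. For instance
  ∂[0,6,9] = [6,9] − [0,9] + [0,6],
  ∂[2,4,9] = [4,9] − [2,9] + [2,4].
This gives a 30×20 integer matrix of rank 20; reducing to Smith normal form yields diagonal entries (1,1,1,1,1,1,1,1,1,1,1,1,1,1,1,1,1,1,1,2).

Now H_k = ker ∂_k / im ∂_{k+1}, so:

  H_2: rank ker ∂_2 − rank ∂_3 = (20 − 20) − 0 = 0, and there is no ∂_3, so H_2 ≅ 0.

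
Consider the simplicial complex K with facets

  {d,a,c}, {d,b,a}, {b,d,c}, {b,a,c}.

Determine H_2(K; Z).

H_2 = Z.

Take the total order a < b < c < d on the vertex set. Then K (dimension 2) consists of the simplices:

  0-simplices (4): a, b, c, d
  1-simplices (6): ab, ac, ad, bc, bd, cd
  2-simplices (4): abc, abd, acd, bcd

so the chain groups are C_0 ≅ Z^4, C_1 ≅ Z^6, C_2 ≅ Z^4.

Boundary ∂_1: C_1 → C_0 is given by ∂[p,q] = [q] − [p]. For instance
  ∂ad = d − a.
The 4×6 boundary matrix has rank 3 and Smith normal form diag(1,1,1).

∂_2: C_2 → C_1 maps a triangle to the signed sum of its edges. For instance
  ∂bcd = cd − bd + bc,
  ∂acd = cd − ad + ac.
As a 6×4 matrix over Z this has rank 3, with invariant factors (1,1,1).

Reading off H_k = ker ∂_k / im ∂_{k+1}:

  H_2: rank ker ∂_2 − rank ∂_3 = (4 − 3) − 0 = 1, and there is no ∂_3, so H_2 = Z.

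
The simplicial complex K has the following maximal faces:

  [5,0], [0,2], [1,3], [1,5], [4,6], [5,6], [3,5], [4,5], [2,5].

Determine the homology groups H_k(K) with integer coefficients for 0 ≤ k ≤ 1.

Order the vertices as 0 < 1 < 2 < 3 < 4 < 5 < 6. Listing each simplex with vertices in this order, K has dimension 1 with simplices:

  0-simplices (7): [0], [1], [2], [3], [4], [5], [6]
  1-simplices (9): [0,2], [0,5], [1,3], [1,5], [2,5], [3,5], [4,5], [4,6], [5,6]

giving chain groups C_0 ≅ Z^7, C_1 ≅ Z^9.

The boundary map ∂_1: C_1 → C_0 sends each edge [p,q] (with p < q) to q − p.
The 7×9 boundary matrix has rank 6 and Smith normal form diag(1,1,1,1,1,1).

Computing H_k = (kernel of ∂_k) / (image of ∂_{k+1}):

  H_0: rank C_0 − rank ∂_1 = 7 − 6 = 1, and the invariant factors of ∂_1 are all 1, so H_0 = Z.
  H_1: rank ker ∂_1 − rank ∂_2 = (9 − 6) − 0 = 3, and there is no ∂_2, so H_1 = Z^3.

H_0 ≅ Z,  H_1 ≅ Z^3.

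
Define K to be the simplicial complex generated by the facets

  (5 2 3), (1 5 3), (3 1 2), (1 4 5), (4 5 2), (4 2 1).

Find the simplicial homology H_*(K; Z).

Order the vertices as 1 < 2 < 3 < 4 < 5. Listing each simplex with vertices in this order, K has dimension 2 with simplices:

  0-simplices (5): [1], [2], [3], [4], [5]
  1-simplices (9): [1,2], [1,3], [1,4], [1,5], [2,3], [2,4], [2,5], [3,5], [4,5]
  2-simplices (6): [1,2,3], [1,2,4], [1,3,5], [1,4,5], [2,3,5], [2,4,5]

giving chain groups C_0 ≅ Z^5, C_1 ≅ Z^9, C_2 ≅ Z^6.

∂_1: C_1 → C_0 maps an edge to its endpoints' difference, ∂[p,q] = q − p. For instance
  ∂[1,2] = [2] − [1].
The 5×9 boundary matrix has rank 4 and Smith normal form diag(1,1,1,1).

The boundary map ∂_2: C_2 → C_1 sends each 2-simplex [p,q,r] to [q,r] − [p,r] + [p,q]. For instance
  ∂[1,2,4] = [2,4] − [1,4] + [1,2],
  ∂[1,3,5] = [3,5] − [1,5] + [1,3].
As a 9×6 matrix over Z this has rank 5, with invariant factors (1,1,1,1,1).

From H_k ≅ ker(∂_k) / im(∂_{k+1}) we obtain:

  H_0: rank C_0 − rank ∂_1 = 5 − 4 = 1, and the invariant factors of ∂_1 are all 1, so H_0 ≅ Z.
  H_1: rank ker ∂_1 − rank ∂_2 = (9 − 4) − 5 = 0, and the invariant factors of ∂_2 are all 1, so H_1 ≅ 0.
  H_2: rank ker ∂_2 − rank ∂_3 = (6 − 5) − 0 = 1, and there is no ∂_3, so H_2 ≅ Z.

(K is a triangulation of the 2-sphere S^2.)

H_0 = Z,  H_1 = 0,  H_2 = Z.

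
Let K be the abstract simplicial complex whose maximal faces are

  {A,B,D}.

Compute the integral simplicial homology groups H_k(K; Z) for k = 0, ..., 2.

Take the total order A < B < D on the vertex set. Then K (dimension 2) consists of the simplices:

  0-simplices (3): A, B, D
  1-simplices (3): AB, AD, BD
  2-simplices (1): ABD

so the chain groups are C_0 ≅ Z^3, C_1 ≅ Z^3, C_2 ≅ Z^1.

∂_1: C_1 → C_0 maps an edge to its endpoints' difference, ∂[p,q] = q − p.
This gives a 3×3 integer matrix of rank 2; reducing to Smith normal form yields diagonal entries (1,1).

∂_2: C_2 → C_1 maps a triangle to the signed sum of its edges. For instance
  ∂ABD = BD − AD + AB.
As a 3×1 matrix over Z this has rank 1, with invariant factors (1).

Computing H_k = (kernel of ∂_k) / (image of ∂_{k+1}):

  H_0: rank C_0 − rank ∂_1 = 3 − 2 = 1, and the invariant factors of ∂_1 are all 1, so H_0 ≅ Z.
  H_1: rank ker ∂_1 − rank ∂_2 = (3 − 2) − 1 = 0, and the invariant factors of ∂_2 are all 1, so H_1 ≅ 0.
  H_2: rank ker ∂_2 − rank ∂_3 = (1 − 1) − 0 = 0, and there is no ∂_3, so H_2 ≅ 0.

H_0 = Z,  H_1 = 0,  H_2 = 0.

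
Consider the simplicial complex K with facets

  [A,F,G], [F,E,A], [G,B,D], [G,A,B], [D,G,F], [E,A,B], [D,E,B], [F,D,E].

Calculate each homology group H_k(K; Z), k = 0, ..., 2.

H_0 ≅ Z,  H_1 = 0,  H_2 ≅ Z.

We work with the vertex ordering A < B < D < E < F < G. The simplices of K, each written with vertices in increasing order, are:

  0-simplices (6): A, B, D, E, F, G
  1-simplices (12): AB, AE, AF, AG, BD, BE, BG, DE, DF, DG, EF, FG
  2-simplices (8): ABE, ABG, AEF, AFG, BDE, BDG, DEF, DFG

Hence C_0 ≅ Z^6, C_1 ≅ Z^12, C_2 ≅ Z^8.

Boundary ∂_1: C_1 → C_0 maps an edge to its endpoints' difference, ∂[p,q] = q − p. For instance
  ∂AG = G − A.
The 6×12 boundary matrix has rank 5 and Smith normal form diag(1,1,1,1,1).

The boundary map ∂_2: C_2 → C_1 acts by ∂[p,q,r] = [q,r] − [p,r] + [p,q]. For instance
  ∂DFG = FG − DG + DF,
  ∂AFG = FG − AG + AF.
The 12×8 boundary matrix has rank 7 and Smith normal form diag(1,1,1,1,1,1,1).

Computing H_k = (kernel of ∂_k) / (image of ∂_{k+1}):

  H_0: rank C_0 − rank ∂_1 = 6 − 5 = 1, and the invariant factors of ∂_1 are all 1, so H_0 = Z.
  H_1: rank ker ∂_1 − rank ∂_2 = (12 − 5) − 7 = 0, and the invariant factors of ∂_2 are all 1, so H_1 = 0.
  H_2: rank ker ∂_2 − rank ∂_3 = (8 − 7) − 0 = 1, and there is no ∂_3, so H_2 = Z.

As a check, the Euler characteristic is 6 − 12 + 8 = 2, which agrees with 1 − 0 + 1 = 2.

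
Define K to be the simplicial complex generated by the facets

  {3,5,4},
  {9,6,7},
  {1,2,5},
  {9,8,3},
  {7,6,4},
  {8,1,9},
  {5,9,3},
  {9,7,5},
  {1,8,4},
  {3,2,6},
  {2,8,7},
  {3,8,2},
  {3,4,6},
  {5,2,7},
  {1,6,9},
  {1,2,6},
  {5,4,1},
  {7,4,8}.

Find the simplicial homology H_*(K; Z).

H_0 = Z,  H_1 = Z^2,  H_2 = Z.

Order the vertices as 1 < 2 < 3 < 4 < 5 < 6 < 7 < 8 < 9. Listing each simplex with vertices in this order, K has dimension 2 with simplices:

  0-simplices (9): [1], [2], [3], [4], [5], [6], [7], [8], [9]
  1-simplices (27): (27 of them)
  2-simplices (18): [1,2,5], [1,2,6], [1,4,5], [1,4,8], [1,6,9], [1,8,9], [2,3,6], [2,3,8], [2,5,7], [2,7,8], [3,4,5], [3,4,6], [3,5,9], [3,8,9], [4,6,7], [4,7,8], [5,7,9], [6,7,9]

giving chain groups C_0 ≅ Z^9, C_1 ≅ Z^27, C_2 ≅ Z^18.

∂_1: C_1 → C_0 sends each edge [p,q] (with p < q) to q − p. For instance
  ∂[4,6] = [6] − [4].
This gives a 9×27 integer matrix of rank 8; reducing to Smith normal form yields diagonal entries (1,1,1,1,1,1,1,1).

Boundary ∂_2: C_2 → C_1 acts by ∂[p,q,r] = [q,r] − [p,r] + [p,q]. For instance
  ∂[3,4,5] = [4,5] − [3,5] + [3,4],
  ∂[4,6,7] = [6,7] − [4,7] + [4,6].
The 27×18 boundary matrix has rank 17 and Smith normal form diag(1,1,1,1,1,1,1,1,1,1,1,1,1,1,1,1,1).

Computing H_k = (kernel of ∂_k) / (image of ∂_{k+1}):

  H_0: rank C_0 − rank ∂_1 = 9 − 8 = 1, and the invariant factors of ∂_1 are all 1, so H_0 = Z.
  H_1: rank ker ∂_1 − rank ∂_2 = (27 − 8) − 17 = 2, and the invariant factors of ∂_2 are all 1, so H_1 = Z^2.
  H_2: rank ker ∂_2 − rank ∂_3 = (18 − 17) − 0 = 1, and there is no ∂_3, so H_2 = Z.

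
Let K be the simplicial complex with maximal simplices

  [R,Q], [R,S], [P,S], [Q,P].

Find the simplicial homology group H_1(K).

We work with the vertex ordering P < Q < R < S. The simplices of K, each written with vertices in increasing order, are:

  0-simplices (4): P, Q, R, S
  1-simplices (4): PQ, PS, QR, RS

giving chain groups C_0 ≅ Z^4, C_1 ≅ Z^4.

The boundary map ∂_1: C_1 → C_0 is given by ∂[p,q] = [q] − [p]. For instance
  ∂PS = S − P.
The 4×4 boundary matrix has rank 3 and Smith normal form diag(1,1,1).

Now H_k = ker ∂_k / im ∂_{k+1}, so:

  H_1: rank ker ∂_1 − rank ∂_2 = (4 − 3) − 0 = 1, and there is no ∂_2, so H_1 ≅ Z.

(K is a triangulation of the circle S^1.)

H_1 = Z.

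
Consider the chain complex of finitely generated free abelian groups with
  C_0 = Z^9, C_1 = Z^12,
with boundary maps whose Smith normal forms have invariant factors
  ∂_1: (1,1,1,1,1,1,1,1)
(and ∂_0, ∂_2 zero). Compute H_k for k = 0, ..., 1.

H_0 ≅ Z,  H_1 ≅ Z^4.

H_0: b_0 = 9 − 0 − 8 = 1; torsion from ∂_1 factors > 1: none. So H_0 ≅ Z.
H_1: b_1 = 12 − 8 − 0 = 4; torsion from ∂_2 factors > 1: none. So H_1 ≅ Z^4.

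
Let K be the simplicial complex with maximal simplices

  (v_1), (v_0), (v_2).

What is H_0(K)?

We work with the vertex ordering v_0 < v_1 < v_2. The simplices of K, each written with vertices in increasing order, are:

  0-simplices (3): [v_0], [v_1], [v_2]

giving chain groups C_0 ≅ Z^3.

Now H_k = ker ∂_k / im ∂_{k+1}, so:

  H_0: rank C_0 − rank ∂_1 = 3 − 0 = 3, and there is no ∂_1, so H_0 = Z^3.

H_0 ≅ Z^3.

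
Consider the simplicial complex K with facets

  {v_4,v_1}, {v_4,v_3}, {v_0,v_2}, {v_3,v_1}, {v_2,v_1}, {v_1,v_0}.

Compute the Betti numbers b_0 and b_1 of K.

b_0 = 1, b_1 = 2.

We work with the vertex ordering v_0 < v_1 < v_2 < v_3 < v_4. The simplices of K, each written with vertices in increasing order, are:

  0-simplices (5): [v_0], [v_1], [v_2], [v_3], [v_4]
  1-simplices (6): [v_0,v_1], [v_0,v_2], [v_1,v_2], [v_1,v_3], [v_1,v_4], [v_3,v_4]

Hence C_0 ≅ Z^5, C_1 ≅ Z^6.

The boundary map ∂_1: C_1 → C_0 sends each edge [p,q] (with p < q) to q − p. For instance
  ∂[v_1,v_2] = [v_2] − [v_1].
As a 5×6 matrix over Z this has rank 4, with invariant factors (1,1,1,1).

Reading off H_k = ker ∂_k / im ∂_{k+1}:

  H_0: rank C_0 − rank ∂_1 = 5 − 4 = 1, and the invariant factors of ∂_1 are all 1, so H_0 ≅ Z.
  H_1: rank ker ∂_1 − rank ∂_2 = (6 − 4) − 0 = 2, and there is no ∂_2, so H_1 ≅ Z^2.

As a check, the Euler characteristic is 5 − 6 = -1, which agrees with 1 − 2 = -1.
(K is a triangulation of a wedge of 2 circles.)

Hence the Betti numbers are b_0 = 1, b_1 = 2.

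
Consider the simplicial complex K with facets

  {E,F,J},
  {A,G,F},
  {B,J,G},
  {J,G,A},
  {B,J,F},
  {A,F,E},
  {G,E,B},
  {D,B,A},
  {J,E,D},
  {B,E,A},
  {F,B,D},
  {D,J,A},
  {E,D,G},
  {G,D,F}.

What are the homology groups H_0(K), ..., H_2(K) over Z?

H_0 ≅ Z,  H_1 ≅ Z^2,  H_2 ≅ Z.

We work with the vertex ordering A < B < D < E < F < G < J. The simplices of K, each written with vertices in increasing order, are:

  0-simplices (7): A, B, D, E, F, G, J
  1-simplices (21): AB, AD, AE, AF, AG, AJ, BD, BE, BF, BG, BJ, DE, DF, DG, DJ, EF, EG, EJ, FG, FJ, GJ
  2-simplices (14): ABD, ABE, ADJ, AEF, AFG, AGJ, BDF, BEG, BFJ, BGJ, DEG, DEJ, DFG, EFJ

Hence C_0 ≅ Z^7, C_1 ≅ Z^21, C_2 ≅ Z^14.

The boundary map ∂_1: C_1 → C_0 maps an edge to its endpoints' difference, ∂[p,q] = q − p. For instance
  ∂AG = G − A.
As a 7×21 matrix over Z this has rank 6, with invariant factors (1,1,1,1,1,1).

The boundary map ∂_2: C_2 → C_1 sends each 2-simplex [p,q,r] to [q,r] − [p,r] + [p,q]. For instance
  ∂DFG = FG − DG + DF,
  ∂DEG = EG − DG + DE.
This gives a 21×14 integer matrix of rank 13; reducing to Smith normal form yields diagonal entries (1,1,1,1,1,1,1,1,1,1,1,1,1).

Reading off H_k = ker ∂_k / im ∂_{k+1}:

  H_0: rank C_0 − rank ∂_1 = 7 − 6 = 1, and the invariant factors of ∂_1 are all 1, so H_0 = Z.
  H_1: rank ker ∂_1 − rank ∂_2 = (21 − 6) − 13 = 2, and the invariant factors of ∂_2 are all 1, so H_1 = Z^2.
  H_2: rank ker ∂_2 − rank ∂_3 = (14 − 13) − 0 = 1, and there is no ∂_3, so H_2 = Z.

(K is a triangulation of the torus T^2.)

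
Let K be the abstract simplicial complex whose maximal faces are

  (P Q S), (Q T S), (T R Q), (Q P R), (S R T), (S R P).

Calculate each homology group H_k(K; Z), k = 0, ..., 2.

K has 5 vertices, 9 edges, 6 triangles.
rank ∂_0 = 0, rank ∂_1 = 4 ⇒ b_0 = 5 − 0 − 4 = 1; all invariant factors of ∂_1 are 1 so no torsion. So H_0 ≅ Z.
rank ∂_1 = 4, rank ∂_2 = 5 ⇒ b_1 = 9 − 4 − 5 = 0; all invariant factors of ∂_2 are 1 so no torsion. So H_1 ≅ 0.
rank ∂_2 = 5, rank ∂_3 = 0 ⇒ b_2 = 6 − 5 − 0 = 1. So H_2 ≅ Z.

H_0 = Z,  H_1 = 0,  H_2 = Z.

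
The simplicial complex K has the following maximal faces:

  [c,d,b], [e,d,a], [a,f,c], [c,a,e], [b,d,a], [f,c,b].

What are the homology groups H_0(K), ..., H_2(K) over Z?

H_0 ≅ Z,  H_1 ≅ Z,  H_2 = 0.

Order the vertices as a < b < c < d < e < f. Listing each simplex with vertices in this order, K has dimension 2 with simplices:

  0-simplices (6): a, b, c, d, e, f
  1-simplices (12): ab, ac, ad, ae, af, bc, bd, bf, cd, ce, cf, de
  2-simplices (6): abd, ace, acf, ade, bcd, bcf

Hence C_0 ≅ Z^6, C_1 ≅ Z^12, C_2 ≅ Z^6.

Boundary ∂_1: C_1 → C_0 sends each edge [p,q] (with p < q) to q − p. For instance
  ∂ce = e − c.
The resulting 6×12 matrix has rank 5, and its Smith normal form has invariant factors (1,1,1,1,1).

The boundary map ∂_2: C_2 → C_1 maps a triangle to the signed sum of its edges. For instance
  ∂bcd = cd − bd + bc,
  ∂ade = de − ae + ad.
The 12×6 boundary matrix has rank 6 and Smith normal form diag(1,1,1,1,1,1).

From H_k ≅ ker(∂_k) / im(∂_{k+1}) we obtain:

  H_0: rank C_0 − rank ∂_1 = 6 − 5 = 1, and the invariant factors of ∂_1 are all 1, so H_0 ≅ Z.
  H_1: rank ker ∂_1 − rank ∂_2 = (12 − 5) − 6 = 1, and the invariant factors of ∂_2 are all 1, so H_1 ≅ Z.
  H_2: rank ker ∂_2 − rank ∂_3 = (6 − 6) − 0 = 0, and there is no ∂_3, so H_2 ≅ 0.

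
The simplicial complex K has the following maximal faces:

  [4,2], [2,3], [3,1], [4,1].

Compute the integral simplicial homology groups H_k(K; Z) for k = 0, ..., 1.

H_0 ≅ Z,  H_1 ≅ Z.

We work with the vertex ordering 1 < 2 < 3 < 4. The simplices of K, each written with vertices in increasing order, are:

  0-simplices (4): [1], [2], [3], [4]
  1-simplices (4): [1,3], [1,4], [2,3], [2,4]

so the chain groups are C_0 ≅ Z^4, C_1 ≅ Z^4.

The boundary map ∂_1: C_1 → C_0 sends each edge [p,q] (with p < q) to q − p. For instance
  ∂[1,4] = [4] − [1].
The resulting 4×4 matrix has rank 3, and its Smith normal form has invariant factors (1,1,1).

From H_k ≅ ker(∂_k) / im(∂_{k+1}) we obtain:

  H_0: rank C_0 − rank ∂_1 = 4 − 3 = 1, and the invariant factors of ∂_1 are all 1, so H_0 ≅ Z.
  H_1: rank ker ∂_1 − rank ∂_2 = (4 − 3) − 0 = 1, and there is no ∂_2, so H_1 ≅ Z.

As a check, the Euler characteristic is 4 − 4 = 0, which agrees with 1 − 1 = 0.
(K is a triangulation of the circle S^1.)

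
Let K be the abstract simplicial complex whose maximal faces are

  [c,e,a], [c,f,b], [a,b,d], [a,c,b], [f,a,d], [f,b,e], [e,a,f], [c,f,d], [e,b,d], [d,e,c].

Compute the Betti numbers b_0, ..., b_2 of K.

b_0 = 1, b_1 = 0, b_2 = 0.

K has 6 vertices, 15 edges, 10 triangles.
rank ∂_0 = 0, rank ∂_1 = 5 ⇒ b_0 = 6 − 0 − 5 = 1; all invariant factors of ∂_1 are 1 so no torsion. So H_0 = Z.
rank ∂_1 = 5, rank ∂_2 = 10 ⇒ b_1 = 15 − 5 − 10 = 0; ∂_2 has invariant factor(s) [2] giving torsion. So H_1 = Z/2.
rank ∂_2 = 10, rank ∂_3 = 0 ⇒ b_2 = 10 − 10 − 0 = 0. So H_2 = 0.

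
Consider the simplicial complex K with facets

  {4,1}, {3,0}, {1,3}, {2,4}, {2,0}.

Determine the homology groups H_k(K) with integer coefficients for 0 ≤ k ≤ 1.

H_0 = Z,  H_1 = Z.

Order the vertices as 0 < 1 < 2 < 3 < 4. Listing each simplex with vertices in this order, K has dimension 1 with simplices:

  0-simplices (5): [0], [1], [2], [3], [4]
  1-simplices (5): [0,2], [0,3], [1,3], [1,4], [2,4]

giving chain groups C_0 ≅ Z^5, C_1 ≅ Z^5.

Boundary ∂_1: C_1 → C_0 is given by ∂[p,q] = [q] − [p].
The 5×5 boundary matrix has rank 4 and Smith normal form diag(1,1,1,1).

From H_k ≅ ker(∂_k) / im(∂_{k+1}) we obtain:

  H_0: rank C_0 − rank ∂_1 = 5 − 4 = 1, and the invariant factors of ∂_1 are all 1, so H_0 ≅ Z.
  H_1: rank ker ∂_1 − rank ∂_2 = (5 − 4) − 0 = 1, and there is no ∂_2, so H_1 ≅ Z.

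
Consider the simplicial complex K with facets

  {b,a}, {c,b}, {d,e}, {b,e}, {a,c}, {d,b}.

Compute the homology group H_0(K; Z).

H_0 = Z.

We work with the vertex ordering a < b < c < d < e. The simplices of K, each written with vertices in increasing order, are:

  0-simplices (5): a, b, c, d, e
  1-simplices (6): ab, ac, bc, bd, be, de

so the chain groups are C_0 ≅ Z^5, C_1 ≅ Z^6.

∂_1: C_1 → C_0 sends each edge [p,q] (with p < q) to q − p. For instance
  ∂ac = c − a.
The resulting 5×6 matrix has rank 4, and its Smith normal form has invariant factors (1,1,1,1).

Reading off H_k = ker ∂_k / im ∂_{k+1}:

  H_0: rank C_0 − rank ∂_1 = 5 − 4 = 1, and the invariant factors of ∂_1 are all 1, so H_0 ≅ Z.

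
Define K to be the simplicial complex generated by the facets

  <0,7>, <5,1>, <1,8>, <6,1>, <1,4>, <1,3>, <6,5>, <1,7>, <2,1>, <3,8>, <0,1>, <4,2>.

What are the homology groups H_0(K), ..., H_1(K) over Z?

Fix the vertex order 0 < 1 < 2 < 3 < 4 < 5 < 6 < 7 < 8 and write every simplex with vertices in increasing order. Then dim K = 1 and the simplices of K are:

  0-simplices (9): [0], [1], [2], [3], [4], [5], [6], [7], [8]
  1-simplices (12): [0,1], [0,7], [1,2], [1,3], [1,4], [1,5], [1,6], [1,7], [1,8], [2,4], [3,8], [5,6]

so the chain groups are C_0 ≅ Z^9, C_1 ≅ Z^12.

∂_1: C_1 → C_0 is given by ∂[p,q] = [q] − [p].
The resulting 9×12 matrix has rank 8, and its Smith normal form has invariant factors (1,1,1,1,1,1,1,1).

Reading off H_k = ker ∂_k / im ∂_{k+1}:

  H_0: rank C_0 − rank ∂_1 = 9 − 8 = 1, and the invariant factors of ∂_1 are all 1, so H_0 = Z.
  H_1: rank ker ∂_1 − rank ∂_2 = (12 − 8) − 0 = 4, and there is no ∂_2, so H_1 = Z^4.

(K is a triangulation of a wedge of 4 circles.)

H_0 = Z,  H_1 = Z^4.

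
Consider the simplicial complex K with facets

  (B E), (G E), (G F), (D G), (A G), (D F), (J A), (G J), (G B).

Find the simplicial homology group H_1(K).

H_1 = Z^3.

Order the vertices as A < B < D < E < F < G < J. Listing each simplex with vertices in this order, K has dimension 1 with simplices:

  0-simplices (7): A, B, D, E, F, G, J
  1-simplices (9): AG, AJ, BE, BG, DF, DG, EG, FG, GJ

Hence C_0 ≅ Z^7, C_1 ≅ Z^9.

Boundary ∂_1: C_1 → C_0 is given by ∂[p,q] = [q] − [p].
The resulting 7×9 matrix has rank 6, and its Smith normal form has invariant factors (1,1,1,1,1,1).

Now H_k = ker ∂_k / im ∂_{k+1}, so:

  H_1: rank ker ∂_1 − rank ∂_2 = (9 − 6) − 0 = 3, and there is no ∂_2, so H_1 ≅ Z^3.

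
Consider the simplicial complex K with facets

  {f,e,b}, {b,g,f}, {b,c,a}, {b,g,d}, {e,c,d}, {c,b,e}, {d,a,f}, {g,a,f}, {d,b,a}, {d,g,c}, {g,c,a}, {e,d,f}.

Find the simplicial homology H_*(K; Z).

H_0 ≅ Z,  H_1 ≅ Z/2,  H_2 = 0.

Take the total order a < b < c < d < e < f < g on the vertex set. Then K (dimension 2) consists of the simplices:

  0-simplices (7): a, b, c, d, e, f, g
  1-simplices (18): ab, ac, ad, af, ag, bc, bd, be, bf, bg, cd, ce, cg, de, df, dg, ef, fg
  2-simplices (12): abc, abd, acg, adf, afg, bce, bdg, bef, bfg, cde, cdg, def

so the chain groups are C_0 ≅ Z^7, C_1 ≅ Z^18, C_2 ≅ Z^12.

∂_1: C_1 → C_0 sends each edge [p,q] (with p < q) to q − p. For instance
  ∂fg = g − f.
This gives a 7×18 integer matrix of rank 6; reducing to Smith normal form yields diagonal entries (1,1,1,1,1,1).

Boundary ∂_2: C_2 → C_1 maps a triangle to the signed sum of its edges. For instance
  ∂acg = cg − ag + ac,
  ∂cde = de − ce + cd.
This gives a 18×12 integer matrix of rank 12; reducing to Smith normal form yields diagonal entries (1,1,1,1,1,1,1,1,1,1,1,2).

From H_k ≅ ker(∂_k) / im(∂_{k+1}) we obtain:

  H_0: rank C_0 − rank ∂_1 = 7 − 6 = 1, and the invariant factors of ∂_1 are all 1, so H_0 = Z.
  H_1: rank ker ∂_1 − rank ∂_2 = (18 − 6) − 12 = 0, and ∂_2 has invariant factor 2 > 1, so H_1 = Z/2.
  H_2: rank ker ∂_2 − rank ∂_3 = (12 − 12) − 0 = 0, and there is no ∂_3, so H_2 = 0.

As a check, the Euler characteristic is 7 − 18 + 12 = 1, which agrees with 1 − 0 + 0 = 1.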